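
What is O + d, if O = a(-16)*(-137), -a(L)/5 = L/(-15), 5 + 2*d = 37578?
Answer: 117103/6 ≈ 19517.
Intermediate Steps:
d = 37573/2 (d = -5/2 + (½)*37578 = -5/2 + 18789 = 37573/2 ≈ 18787.)
a(L) = L/3 (a(L) = -5*L/(-15) = -5*L*(-1)/15 = -(-1)*L/3 = L/3)
O = 2192/3 (O = ((⅓)*(-16))*(-137) = -16/3*(-137) = 2192/3 ≈ 730.67)
O + d = 2192/3 + 37573/2 = 117103/6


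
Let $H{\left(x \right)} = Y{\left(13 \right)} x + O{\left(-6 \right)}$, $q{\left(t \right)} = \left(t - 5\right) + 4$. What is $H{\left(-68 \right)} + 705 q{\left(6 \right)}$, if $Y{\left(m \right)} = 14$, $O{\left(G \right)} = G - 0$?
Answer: $2567$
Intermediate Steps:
$q{\left(t \right)} = -1 + t$ ($q{\left(t \right)} = \left(-5 + t\right) + 4 = -1 + t$)
$O{\left(G \right)} = G$ ($O{\left(G \right)} = G + 0 = G$)
$H{\left(x \right)} = -6 + 14 x$ ($H{\left(x \right)} = 14 x - 6 = -6 + 14 x$)
$H{\left(-68 \right)} + 705 q{\left(6 \right)} = \left(-6 + 14 \left(-68\right)\right) + 705 \left(-1 + 6\right) = \left(-6 - 952\right) + 705 \cdot 5 = -958 + 3525 = 2567$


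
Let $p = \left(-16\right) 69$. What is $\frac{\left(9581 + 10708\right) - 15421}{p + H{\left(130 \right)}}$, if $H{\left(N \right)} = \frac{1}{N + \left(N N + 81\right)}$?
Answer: $- \frac{83296348}{18890543} \approx -4.4094$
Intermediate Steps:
$p = -1104$
$H{\left(N \right)} = \frac{1}{81 + N + N^{2}}$ ($H{\left(N \right)} = \frac{1}{N + \left(N^{2} + 81\right)} = \frac{1}{N + \left(81 + N^{2}\right)} = \frac{1}{81 + N + N^{2}}$)
$\frac{\left(9581 + 10708\right) - 15421}{p + H{\left(130 \right)}} = \frac{\left(9581 + 10708\right) - 15421}{-1104 + \frac{1}{81 + 130 + 130^{2}}} = \frac{20289 - 15421}{-1104 + \frac{1}{81 + 130 + 16900}} = \frac{4868}{-1104 + \frac{1}{17111}} = \frac{4868}{- \frac{18890543}{17111}} = 4868 \left(- \frac{17111}{18890543}\right) = - \frac{83296348}{18890543}$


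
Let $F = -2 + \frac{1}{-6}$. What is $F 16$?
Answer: $- \frac{104}{3} \approx -34.667$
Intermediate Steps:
$F = - \frac{13}{6}$ ($F = -2 - \frac{1}{6} = - \frac{13}{6} \approx -2.1667$)
$F 16 = \left(- \frac{13}{6}\right) 16 = - \frac{104}{3}$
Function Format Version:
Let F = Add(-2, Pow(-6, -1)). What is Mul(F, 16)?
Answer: Rational(-104, 3) ≈ -34.667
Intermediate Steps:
F = Rational(-13, 6) (F = Add(-2, Rational(-1, 6)) = Rational(-13, 6) ≈ -2.1667)
Mul(F, 16) = Mul(Rational(-13, 6), 16) = Rational(-104, 3)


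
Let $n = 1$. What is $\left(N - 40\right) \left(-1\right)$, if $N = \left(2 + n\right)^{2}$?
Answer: $31$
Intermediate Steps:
$N = 9$ ($N = \left(2 + 1\right)^{2} = 3^{2} = 9$)
$\left(N - 40\right) \left(-1\right) = \left(9 - 40\right) \left(-1\right) = \left(-31\right) \left(-1\right) = 31$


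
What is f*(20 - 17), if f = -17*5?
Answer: -255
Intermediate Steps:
f = -85
f*(20 - 17) = -85*(20 - 17) = -85*3 = -255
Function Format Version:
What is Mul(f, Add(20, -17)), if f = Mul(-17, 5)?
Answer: -255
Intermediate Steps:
f = -85
Mul(f, Add(20, -17)) = Mul(-85, Add(20, -17)) = Mul(-85, 3) = -255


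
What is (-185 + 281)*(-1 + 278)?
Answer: 26592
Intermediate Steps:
(-185 + 281)*(-1 + 278) = 96*277 = 26592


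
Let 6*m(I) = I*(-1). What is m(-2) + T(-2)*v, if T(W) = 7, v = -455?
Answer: -9554/3 ≈ -3184.7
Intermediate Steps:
m(I) = -I/6 (m(I) = (I*(-1))/6 = (-I)/6 = -I/6)
m(-2) + T(-2)*v = -1/6*(-2) + 7*(-455) = 1/3 - 3185 = -9554/3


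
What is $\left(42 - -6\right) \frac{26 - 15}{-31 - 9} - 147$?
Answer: $- \frac{801}{5} \approx -160.2$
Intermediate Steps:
$\left(42 - -6\right) \frac{26 - 15}{-31 - 9} - 147 = \left(42 + 6\right) \frac{11}{-40} - 147 = 48 \cdot 11 \left(- \frac{1}{40}\right) - 147 = 48 \left(- \frac{11}{40}\right) - 147 = - \frac{66}{5} - 147 = - \frac{801}{5}$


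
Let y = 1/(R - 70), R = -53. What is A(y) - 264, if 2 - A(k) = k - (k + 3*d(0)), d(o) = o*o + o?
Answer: -262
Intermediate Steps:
d(o) = o + o**2 (d(o) = o**2 + o = o + o**2)
y = -1/123 (y = 1/(-53 - 70) = 1/(-123) = -1/123 ≈ -0.0081301)
A(k) = 2 (A(k) = 2 - (k - (k + 3*(0*(1 + 0)))) = 2 - (k - (k + 3*(0*1))) = 2 - (k - (k + 3*0)) = 2 - (k - (k + 0)) = 2 - (k - k) = 2 - 1*0 = 2 + 0 = 2)
A(y) - 264 = 2 - 264 = -262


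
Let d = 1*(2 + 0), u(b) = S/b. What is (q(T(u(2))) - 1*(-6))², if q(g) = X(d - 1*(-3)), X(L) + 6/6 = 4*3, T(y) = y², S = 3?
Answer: 289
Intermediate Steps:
u(b) = 3/b
d = 2 (d = 1*2 = 2)
X(L) = 11 (X(L) = -1 + 4*3 = -1 + 12 = 11)
q(g) = 11
(q(T(u(2))) - 1*(-6))² = (11 - 1*(-6))² = (11 + 6)² = 17² = 289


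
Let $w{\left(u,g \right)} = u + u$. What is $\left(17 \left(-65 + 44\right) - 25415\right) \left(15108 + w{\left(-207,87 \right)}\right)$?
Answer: $-378693768$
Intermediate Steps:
$w{\left(u,g \right)} = 2 u$
$\left(17 \left(-65 + 44\right) - 25415\right) \left(15108 + w{\left(-207,87 \right)}\right) = \left(17 \left(-65 + 44\right) - 25415\right) \left(15108 + 2 \left(-207\right)\right) = \left(17 \left(-21\right) - 25415\right) \left(15108 - 414\right) = \left(-357 - 25415\right) 14694 = \left(-25772\right) 14694 = -378693768$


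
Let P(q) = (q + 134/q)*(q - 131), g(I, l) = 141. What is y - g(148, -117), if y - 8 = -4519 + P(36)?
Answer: -151661/18 ≈ -8425.6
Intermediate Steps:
P(q) = (-131 + q)*(q + 134/q) (P(q) = (q + 134/q)*(-131 + q) = (-131 + q)*(q + 134/q))
y = -149123/18 (y = 8 + (-4519 + (134 + 36**2 - 17554/36 - 131*36)) = 8 + (-4519 + (134 + 1296 - 17554*1/36 - 4716)) = 8 + (-4519 + (134 + 1296 - 8777/18 - 4716)) = 8 + (-4519 - 67925/18) = 8 - 149267/18 = -149123/18 ≈ -8284.6)
y - g(148, -117) = -149123/18 - 1*141 = -149123/18 - 141 = -151661/18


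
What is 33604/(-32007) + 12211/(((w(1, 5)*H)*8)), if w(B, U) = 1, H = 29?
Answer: 383041349/7425624 ≈ 51.584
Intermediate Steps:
33604/(-32007) + 12211/(((w(1, 5)*H)*8)) = 33604/(-32007) + 12211/(((1*29)*8)) = 33604*(-1/32007) + 12211/((29*8)) = -33604/32007 + 12211/232 = 383041349/7425624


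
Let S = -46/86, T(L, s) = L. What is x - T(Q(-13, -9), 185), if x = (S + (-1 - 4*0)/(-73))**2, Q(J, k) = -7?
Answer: 71649743/9853321 ≈ 7.2716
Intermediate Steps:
S = -23/43 (S = -46*1/86 = -23/43 ≈ -0.53488)
x = 2676496/9853321 (x = (-23/43 + (-1 - 4*0)/(-73))**2 = (-23/43 + (-1 + 0)*(-1/73))**2 = (-23/43 - 1*(-1/73))**2 = (-23/43 + 1/73)**2 = (-1636/3139)**2 = 2676496/9853321 ≈ 0.27163)
x - T(Q(-13, -9), 185) = 2676496/9853321 - 1*(-7) = 2676496/9853321 + 7 = 71649743/9853321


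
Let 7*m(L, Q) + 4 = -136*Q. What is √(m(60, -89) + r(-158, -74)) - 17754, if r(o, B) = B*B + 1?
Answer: -17754 + √353073/7 ≈ -17669.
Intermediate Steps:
m(L, Q) = -4/7 - 136*Q/7 (m(L, Q) = -4/7 + (-136*Q)/7 = -4/7 - 136*Q/7)
r(o, B) = 1 + B² (r(o, B) = B² + 1 = 1 + B²)
√(m(60, -89) + r(-158, -74)) - 17754 = √((-4/7 - 136/7*(-89)) + (1 + (-74)²)) - 17754 = √((-4/7 + 12104/7) + (1 + 5476)) - 17754 = √(12100/7 + 5477) - 17754 = √(50439/7) - 17754 = √353073/7 - 17754 = -17754 + √353073/7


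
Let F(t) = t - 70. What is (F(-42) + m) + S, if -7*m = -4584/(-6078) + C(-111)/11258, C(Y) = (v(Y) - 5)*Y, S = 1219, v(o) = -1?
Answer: 6311647384/5702177 ≈ 1106.9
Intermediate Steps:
F(t) = -70 + t
C(Y) = -6*Y (C(Y) = (-1 - 5)*Y = -6*Y)
m = -662555/5702177 (m = -(-4584/(-6078) - 6*(-111)/11258)/7 = -(-4584*(-1/6078) + 666*(1/11258))/7 = -(764/1013 + 333/5629)/7 = -1/7*4637885/5702177 = -662555/5702177 ≈ -0.11619)
(F(-42) + m) + S = ((-70 - 42) - 662555/5702177) + 1219 = (-112 - 662555/5702177) + 1219 = -639306379/5702177 + 1219 = 6311647384/5702177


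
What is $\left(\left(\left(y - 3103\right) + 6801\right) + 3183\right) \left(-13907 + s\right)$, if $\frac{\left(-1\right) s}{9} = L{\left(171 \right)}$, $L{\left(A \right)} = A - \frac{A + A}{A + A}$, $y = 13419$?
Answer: $-313371100$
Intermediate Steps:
$L{\left(A \right)} = -1 + A$ ($L{\left(A \right)} = A - \frac{2 A}{2 A} = A - 2 A \frac{1}{2 A} = A - 1 = -1 + A$)
$s = -1530$ ($s = - 9 \left(-1 + 171\right) = \left(-9\right) 170 = -1530$)
$\left(\left(\left(y - 3103\right) + 6801\right) + 3183\right) \left(-13907 + s\right) = \left(\left(\left(13419 - 3103\right) + 6801\right) + 3183\right) \left(-13907 - 1530\right) = \left(\left(10316 + 6801\right) + 3183\right) \left(-15437\right) = \left(17117 + 3183\right) \left(-15437\right) = 20300 \left(-15437\right) = -313371100$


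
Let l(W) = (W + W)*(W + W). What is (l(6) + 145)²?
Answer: 83521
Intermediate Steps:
l(W) = 4*W² (l(W) = (2*W)*(2*W) = 4*W²)
(l(6) + 145)² = (4*6² + 145)² = (4*36 + 145)² = (144 + 145)² = 289² = 83521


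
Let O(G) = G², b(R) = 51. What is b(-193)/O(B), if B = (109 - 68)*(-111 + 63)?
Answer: 17/1291008 ≈ 1.3168e-5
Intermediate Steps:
B = -1968 (B = 41*(-48) = -1968)
b(-193)/O(B) = 51/((-1968)²) = 51/3873024 = 51*(1/3873024) = 17/1291008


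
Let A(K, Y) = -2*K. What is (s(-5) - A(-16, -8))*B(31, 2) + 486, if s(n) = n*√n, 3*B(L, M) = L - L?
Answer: 486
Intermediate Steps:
B(L, M) = 0 (B(L, M) = (L - L)/3 = (⅓)*0 = 0)
s(n) = n^(3/2)
(s(-5) - A(-16, -8))*B(31, 2) + 486 = ((-5)^(3/2) - (-2)*(-16))*0 + 486 = (-5*I*√5 - 1*32)*0 + 486 = (-5*I*√5 - 32)*0 + 486 = (-32 - 5*I*√5)*0 + 486 = 0 + 486 = 486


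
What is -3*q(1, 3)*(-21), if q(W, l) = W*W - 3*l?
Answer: -504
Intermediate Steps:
q(W, l) = W² - 3*l
-3*q(1, 3)*(-21) = -3*(1² - 3*3)*(-21) = -3*(1 - 9)*(-21) = -3*(-8)*(-21) = 24*(-21) = -504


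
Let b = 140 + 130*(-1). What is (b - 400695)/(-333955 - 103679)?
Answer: 400685/437634 ≈ 0.91557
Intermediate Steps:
b = 10 (b = 140 - 130 = 10)
(b - 400695)/(-333955 - 103679) = (10 - 400695)/(-333955 - 103679) = -400685/(-437634) = -400685*(-1/437634) = 400685/437634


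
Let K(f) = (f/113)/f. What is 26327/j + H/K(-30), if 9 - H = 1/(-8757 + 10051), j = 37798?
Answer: 12442972092/12227653 ≈ 1017.6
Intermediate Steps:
K(f) = 1/113 (K(f) = (f*(1/113))/f = (f/113)/f = 1/113)
H = 11645/1294 (H = 9 - 1/(-8757 + 10051) = 9 - 1/1294 = 11645/1294 ≈ 8.9992)
26327/j + H/K(-30) = 26327/37798 + 11645/(1294*(1/113)) = 26327*(1/37798) + (11645/1294)*113 = 26327/37798 + 1315885/1294 = 12442972092/12227653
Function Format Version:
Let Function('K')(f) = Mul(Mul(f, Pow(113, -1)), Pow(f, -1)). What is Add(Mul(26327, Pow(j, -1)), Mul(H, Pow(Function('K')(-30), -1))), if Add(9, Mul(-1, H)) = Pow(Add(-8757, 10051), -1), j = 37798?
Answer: Rational(12442972092, 12227653) ≈ 1017.6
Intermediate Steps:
Function('K')(f) = Rational(1, 113) (Function('K')(f) = Mul(Mul(f, Rational(1, 113)), Pow(f, -1)) = Mul(Mul(Rational(1, 113), f), Pow(f, -1)) = Rational(1, 113))
H = Rational(11645, 1294) (H = Add(9, Mul(-1, Pow(Add(-8757, 10051), -1))) = Add(9, Mul(-1, Pow(1294, -1))) = Add(9, Mul(-1, Rational(1, 1294))) = Add(9, Rational(-1, 1294)) = Rational(11645, 1294) ≈ 8.9992)
Add(Mul(26327, Pow(j, -1)), Mul(H, Pow(Function('K')(-30), -1))) = Add(Mul(26327, Pow(37798, -1)), Mul(Rational(11645, 1294), Pow(Rational(1, 113), -1))) = Add(Mul(26327, Rational(1, 37798)), Mul(Rational(11645, 1294), 113)) = Add(Rational(26327, 37798), Rational(1315885, 1294)) = Rational(12442972092, 12227653)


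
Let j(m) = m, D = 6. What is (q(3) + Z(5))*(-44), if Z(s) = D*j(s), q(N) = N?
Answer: -1452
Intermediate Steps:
Z(s) = 6*s
(q(3) + Z(5))*(-44) = (3 + 6*5)*(-44) = (3 + 30)*(-44) = 33*(-44) = -1452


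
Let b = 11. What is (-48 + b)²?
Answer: 1369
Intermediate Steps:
(-48 + b)² = (-48 + 11)² = (-37)² = 1369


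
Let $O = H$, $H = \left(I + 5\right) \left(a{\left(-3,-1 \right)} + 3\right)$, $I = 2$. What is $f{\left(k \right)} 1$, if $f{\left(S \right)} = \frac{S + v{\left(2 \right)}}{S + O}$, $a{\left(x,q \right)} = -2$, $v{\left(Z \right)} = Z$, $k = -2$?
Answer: $0$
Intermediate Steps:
$H = 7$ ($H = \left(2 + 5\right) \left(-2 + 3\right) = 7 \cdot 1 = 7$)
$O = 7$
$f{\left(S \right)} = \frac{2 + S}{7 + S}$ ($f{\left(S \right)} = \frac{S + 2}{S + 7} = \frac{2 + S}{7 + S}$)
$f{\left(k \right)} 1 = \frac{2 - 2}{7 - 2} \cdot 1 = \frac{1}{5} \cdot 0 \cdot 1 = 0 \cdot 1 = 0$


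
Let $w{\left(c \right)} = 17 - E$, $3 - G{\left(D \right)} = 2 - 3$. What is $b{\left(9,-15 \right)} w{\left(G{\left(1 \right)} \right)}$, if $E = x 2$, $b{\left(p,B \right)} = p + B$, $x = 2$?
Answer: $-78$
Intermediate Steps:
$G{\left(D \right)} = 4$ ($G{\left(D \right)} = 3 - \left(2 - 3\right) = 3 - -1 = 3 + 1 = 4$)
$b{\left(p,B \right)} = B + p$
$E = 4$ ($E = 2 \cdot 2 = 4$)
$w{\left(c \right)} = 13$ ($w{\left(c \right)} = 17 - 4 = 13$)
$b{\left(9,-15 \right)} w{\left(G{\left(1 \right)} \right)} = \left(-15 + 9\right) 13 = \left(-6\right) 13 = -78$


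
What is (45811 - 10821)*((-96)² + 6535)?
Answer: 551127490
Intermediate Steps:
(45811 - 10821)*((-96)² + 6535) = 34990*(9216 + 6535) = 34990*15751 = 551127490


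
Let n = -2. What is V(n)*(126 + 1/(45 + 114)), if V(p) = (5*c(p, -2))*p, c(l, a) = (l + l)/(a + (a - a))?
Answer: -400700/159 ≈ -2520.1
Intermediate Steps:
c(l, a) = 2*l/a (c(l, a) = (2*l)/(a + 0) = (2*l)/a = 2*l/a)
V(p) = -5*p² (V(p) = (5*(2*p/(-2)))*p = (5*(2*p*(-½)))*p = (5*(-p))*p = (-5*p)*p = -5*p²)
V(n)*(126 + 1/(45 + 114)) = (-5*(-2)²)*(126 + 1/(45 + 114)) = (-5*4)*(126 + 1/159) = -20*(126 + 1/159) = -20*20035/159 = -400700/159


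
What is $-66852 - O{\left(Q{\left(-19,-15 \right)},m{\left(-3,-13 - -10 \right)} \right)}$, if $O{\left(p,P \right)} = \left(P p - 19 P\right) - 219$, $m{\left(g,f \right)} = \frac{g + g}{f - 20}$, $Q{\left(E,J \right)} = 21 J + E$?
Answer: $- \frac{1530441}{23} \approx -66541.0$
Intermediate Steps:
$Q{\left(E,J \right)} = E + 21 J$
$m{\left(g,f \right)} = \frac{2 g}{-20 + f}$
$O{\left(p,P \right)} = -219 - 19 P + P p$ ($O{\left(p,P \right)} = \left(- 19 P + P p\right) - 219 = -219 - 19 P + P p$)
$-66852 - O{\left(Q{\left(-19,-15 \right)},m{\left(-3,-13 - -10 \right)} \right)} = -66852 - \left(-219 - 19 \cdot 2 \left(-3\right) \frac{1}{-20 - 3} + 2 \left(-3\right) \frac{1}{-20 - 3} \left(-19 + 21 \left(-15\right)\right)\right) = -66852 - \left(-219 - 19 \cdot 2 \left(-3\right) \frac{1}{-20 + \left(-13 + 10\right)} + 2 \left(-3\right) \frac{1}{-20 + \left(-13 + 10\right)} \left(-19 - 315\right)\right) = -66852 - \left(-219 - 19 \cdot 2 \left(-3\right) \frac{1}{-20 - 3} + 2 \left(-3\right) \frac{1}{-20 - 3} \left(-334\right)\right) = -66852 - \left(-219 - 19 \cdot 2 \left(-3\right) \frac{1}{-23} + 2 \left(-3\right) \frac{1}{-23} \left(-334\right)\right) = -66852 - \left(-219 - 19 \cdot 2 \left(-3\right) \left(- \frac{1}{23}\right) + 2 \left(-3\right) \left(- \frac{1}{23}\right) \left(-334\right)\right) = -66852 - \left(-219 - \frac{114}{23} + \frac{6}{23} \left(-334\right)\right) = -66852 - \left(-219 - \frac{114}{23} - \frac{2004}{23}\right) = -66852 - - \frac{7155}{23} = -66852 + \frac{7155}{23} = - \frac{1530441}{23}$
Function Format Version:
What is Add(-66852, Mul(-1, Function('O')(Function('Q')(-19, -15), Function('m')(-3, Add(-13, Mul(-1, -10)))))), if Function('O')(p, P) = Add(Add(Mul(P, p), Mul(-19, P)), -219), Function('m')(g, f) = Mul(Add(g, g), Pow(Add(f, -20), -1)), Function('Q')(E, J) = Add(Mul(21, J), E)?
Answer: Rational(-1530441, 23) ≈ -66541.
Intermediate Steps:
Function('Q')(E, J) = Add(E, Mul(21, J))
Function('m')(g, f) = Mul(2, g, Pow(Add(-20, f), -1)) (Function('m')(g, f) = Mul(Mul(2, g), Pow(Add(-20, f), -1)) = Mul(2, g, Pow(Add(-20, f), -1)))
Function('O')(p, P) = Add(-219, Mul(-19, P), Mul(P, p)) (Function('O')(p, P) = Add(Add(Mul(-19, P), Mul(P, p)), -219) = Add(-219, Mul(-19, P), Mul(P, p)))
Add(-66852, Mul(-1, Function('O')(Function('Q')(-19, -15), Function('m')(-3, Add(-13, Mul(-1, -10)))))) = Add(-66852, Mul(-1, Add(-219, Mul(-19, Mul(2, -3, Pow(Add(-20, Add(-13, Mul(-1, -10))), -1))), Mul(Mul(2, -3, Pow(Add(-20, Add(-13, Mul(-1, -10))), -1)), Add(-19, Mul(21, -15)))))) = Add(-66852, Mul(-1, Add(-219, Mul(-19, Mul(2, -3, Pow(Add(-20, Add(-13, 10)), -1))), Mul(Mul(2, -3, Pow(Add(-20, Add(-13, 10)), -1)), Add(-19, -315))))) = Add(-66852, Mul(-1, Add(-219, Mul(-19, Mul(2, -3, Pow(Add(-20, -3), -1))), Mul(Mul(2, -3, Pow(Add(-20, -3), -1)), -334)))) = Add(-66852, Mul(-1, Add(-219, Mul(-19, Mul(2, -3, Pow(-23, -1))), Mul(Mul(2, -3, Pow(-23, -1)), -334)))) = Add(-66852, Mul(-1, Add(-219, Mul(-19, Mul(2, -3, Rational(-1, 23))), Mul(Mul(2, -3, Rational(-1, 23)), -334)))) = Add(-66852, Mul(-1, Add(-219, Mul(-19, Rational(6, 23)), Mul(Rational(6, 23), -334)))) = Add(-66852, Mul(-1, Add(-219, Rational(-114, 23), Rational(-2004, 23)))) = Add(-66852, Mul(-1, Rational(-7155, 23))) = Add(-66852, Rational(7155, 23)) = Rational(-1530441, 23)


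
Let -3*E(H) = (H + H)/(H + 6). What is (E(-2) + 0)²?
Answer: ⅑ ≈ 0.11111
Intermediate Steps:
E(H) = -2*H/(3*(6 + H)) (E(H) = -(H + H)/(3*(H + 6)) = -2*H/(3*(6 + H)))
(E(-2) + 0)² = (-2*(-2)/(18 + 3*(-2)) + 0)² = (-2*(-2)/(18 - 6) + 0)² = (-2*(-2)/12 + 0)² = (-2*(-2)*1/12 + 0)² = (⅓ + 0)² = (⅓)² = ⅑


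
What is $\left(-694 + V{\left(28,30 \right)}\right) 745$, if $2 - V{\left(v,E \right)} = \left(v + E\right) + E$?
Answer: $-581100$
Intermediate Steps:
$V{\left(v,E \right)} = 2 - v - 2 E$ ($V{\left(v,E \right)} = 2 - \left(\left(v + E\right) + E\right) = 2 - \left(\left(E + v\right) + E\right) = 2 - \left(v + 2 E\right) = 2 - v - 2 E$)
$\left(-694 + V{\left(28,30 \right)}\right) 745 = \left(-694 - 86\right) 745 = \left(-780\right) 745 = -581100$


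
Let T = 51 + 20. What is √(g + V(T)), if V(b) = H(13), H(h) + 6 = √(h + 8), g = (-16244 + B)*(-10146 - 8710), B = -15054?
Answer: √(590155082 + √21) ≈ 24293.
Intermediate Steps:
T = 71
g = 590155088 (g = (-16244 - 15054)*(-10146 - 8710) = -31298*(-18856) = 590155088)
H(h) = -6 + √(8 + h) (H(h) = -6 + √(h + 8) = -6 + √(8 + h))
V(b) = -6 + √21 (V(b) = -6 + √(8 + 13) = -6 + √21)
√(g + V(T)) = √(590155088 + (-6 + √21)) = √(590155082 + √21)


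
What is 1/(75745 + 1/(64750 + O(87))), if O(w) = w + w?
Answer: 64924/4917668381 ≈ 1.3202e-5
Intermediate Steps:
O(w) = 2*w
1/(75745 + 1/(64750 + O(87))) = 1/(75745 + 1/(64750 + 2*87)) = 1/(75745 + 1/(64750 + 174)) = 1/(75745 + 1/64924) = 1/(4917668381/64924) = 64924/4917668381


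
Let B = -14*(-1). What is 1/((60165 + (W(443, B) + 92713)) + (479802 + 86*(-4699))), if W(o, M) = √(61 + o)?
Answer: 114283/26121207926 - 3*√14/26121207926 ≈ 4.3747e-6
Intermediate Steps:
B = 14
1/((60165 + (W(443, B) + 92713)) + (479802 + 86*(-4699))) = 1/((60165 + (√(61 + 443) + 92713)) + (479802 + 86*(-4699))) = 1/((60165 + (√504 + 92713)) + (479802 - 404114)) = 1/((60165 + (6*√14 + 92713)) + 75688) = 1/((60165 + (92713 + 6*√14)) + 75688) = 1/((152878 + 6*√14) + 75688) = 1/(228566 + 6*√14)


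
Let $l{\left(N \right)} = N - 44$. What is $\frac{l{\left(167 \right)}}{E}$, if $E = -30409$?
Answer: $- \frac{123}{30409} \approx -0.0040449$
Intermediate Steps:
$l{\left(N \right)} = -44 + N$
$\frac{l{\left(167 \right)}}{E} = \frac{-44 + 167}{-30409} = 123 \left(- \frac{1}{30409}\right) = - \frac{123}{30409}$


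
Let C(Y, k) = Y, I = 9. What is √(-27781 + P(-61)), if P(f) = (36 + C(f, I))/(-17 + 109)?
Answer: I*√58785171/46 ≈ 166.68*I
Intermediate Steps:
P(f) = 9/23 + f/92 (P(f) = (36 + f)/(-17 + 109) = (36 + f)/92 = (36 + f)*(1/92) = 9/23 + f/92)
√(-27781 + P(-61)) = √(-27781 + (9/23 + (1/92)*(-61))) = √(-27781 + (9/23 - 61/92)) = √(-27781 - 25/92) = √(-2555877/92) = I*√58785171/46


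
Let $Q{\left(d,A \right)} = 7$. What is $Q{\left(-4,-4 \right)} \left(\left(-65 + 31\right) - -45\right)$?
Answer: $77$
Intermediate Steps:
$Q{\left(-4,-4 \right)} \left(\left(-65 + 31\right) - -45\right) = 7 \left(\left(-65 + 31\right) - -45\right) = 7 \left(-34 + 45\right) = 7 \cdot 11 = 77$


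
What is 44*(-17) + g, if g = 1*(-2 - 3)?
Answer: -753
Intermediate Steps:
g = -5 (g = 1*(-5) = -5)
44*(-17) + g = 44*(-17) - 5 = -748 - 5 = -753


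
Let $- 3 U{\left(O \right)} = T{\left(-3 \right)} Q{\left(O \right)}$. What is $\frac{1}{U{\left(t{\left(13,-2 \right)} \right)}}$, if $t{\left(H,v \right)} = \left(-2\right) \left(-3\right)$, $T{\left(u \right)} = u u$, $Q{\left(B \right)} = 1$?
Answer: $- \frac{1}{3} \approx -0.33333$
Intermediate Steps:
$T{\left(u \right)} = u^{2}$
$t{\left(H,v \right)} = 6$
$U{\left(O \right)} = -3$ ($U{\left(O \right)} = - \frac{\left(-3\right)^{2} \cdot 1}{3} = - \frac{9 \cdot 1}{3} = \left(- \frac{1}{3}\right) 9 = -3$)
$\frac{1}{U{\left(t{\left(13,-2 \right)} \right)}} = \frac{1}{-3} = - \frac{1}{3}$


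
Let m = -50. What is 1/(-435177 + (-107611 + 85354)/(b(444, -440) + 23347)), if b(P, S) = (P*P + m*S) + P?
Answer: -242927/105716265336 ≈ -2.2979e-6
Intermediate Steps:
b(P, S) = P + P² - 50*S (b(P, S) = (P*P - 50*S) + P = (P² - 50*S) + P = P + P² - 50*S)
1/(-435177 + (-107611 + 85354)/(b(444, -440) + 23347)) = 1/(-435177 + (-107611 + 85354)/((444 + 444² - 50*(-440)) + 23347)) = 1/(-435177 - 22257/((444 + 197136 + 22000) + 23347)) = 1/(-435177 - 22257/(219580 + 23347)) = 1/(-435177 - 22257/242927) = 1/(-105716265336/242927) = -242927/105716265336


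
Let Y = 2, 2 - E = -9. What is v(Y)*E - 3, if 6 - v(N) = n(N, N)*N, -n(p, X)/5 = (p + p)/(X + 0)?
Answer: 283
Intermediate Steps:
n(p, X) = -10*p/X (n(p, X) = -5*(p + p)/(X + 0) = -5*2*p/X = -10*p/X)
E = 11 (E = 2 - 1*(-9) = 2 + 9 = 11)
v(N) = 6 + 10*N (v(N) = 6 - (-10*N/N)*N = 6 - (-10)*N = 6 + 10*N)
v(Y)*E - 3 = (6 + 10*2)*11 - 3 = (6 + 20)*11 - 3 = 26*11 - 3 = 286 - 3 = 283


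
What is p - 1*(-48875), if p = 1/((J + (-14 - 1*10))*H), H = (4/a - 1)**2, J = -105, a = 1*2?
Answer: 6304874/129 ≈ 48875.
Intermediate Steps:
a = 2
H = 1 (H = (4/2 - 1)**2 = (4*(1/2) - 1)**2 = (2 - 1)**2 = 1**2 = 1)
p = -1/129 (p = 1/((-105 + (-14 - 1*10))*1) = 1/((-105 + (-14 - 10))*1) = 1/((-105 - 24)*1) = 1/(-129*1) = 1/(-129) = -1/129 ≈ -0.0077519)
p - 1*(-48875) = -1/129 - 1*(-48875) = -1/129 + 48875 = 6304874/129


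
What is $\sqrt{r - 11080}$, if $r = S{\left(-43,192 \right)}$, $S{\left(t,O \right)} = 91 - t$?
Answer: $i \sqrt{10946} \approx 104.62 i$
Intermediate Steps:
$r = 134$ ($r = 91 - -43 = 91 + 43 = 134$)
$\sqrt{r - 11080} = \sqrt{134 - 11080} = \sqrt{-10946} = i \sqrt{10946}$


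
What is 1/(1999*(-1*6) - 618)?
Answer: -1/12612 ≈ -7.9290e-5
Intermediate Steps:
1/(1999*(-1*6) - 618) = 1/(1999*(-6) - 618) = 1/(-11994 - 618) = 1/(-12612) = -1/12612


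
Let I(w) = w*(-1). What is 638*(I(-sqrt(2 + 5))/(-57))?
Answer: -638*sqrt(7)/57 ≈ -29.614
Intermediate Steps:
I(w) = -w
638*(I(-sqrt(2 + 5))/(-57)) = 638*(-(-1)*sqrt(2 + 5)/(-57)) = 638*(-(-1)*sqrt(7)*(-1/57)) = 638*(sqrt(7)*(-1/57)) = 638*(-sqrt(7)/57) = -638*sqrt(7)/57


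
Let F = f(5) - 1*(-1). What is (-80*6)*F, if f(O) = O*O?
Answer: -12480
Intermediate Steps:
f(O) = O²
F = 26 (F = 5² - 1*(-1) = 25 + 1 = 26)
(-80*6)*F = -80*6*26 = -480*26 = -12480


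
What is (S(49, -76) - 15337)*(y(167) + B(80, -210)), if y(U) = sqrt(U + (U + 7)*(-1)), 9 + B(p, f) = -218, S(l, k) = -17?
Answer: 3485358 - 15354*I*sqrt(7) ≈ 3.4854e+6 - 40623.0*I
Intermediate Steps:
B(p, f) = -227 (B(p, f) = -9 - 218 = -227)
y(U) = I*sqrt(7) (y(U) = sqrt(U + (7 + U)*(-1)) = sqrt(U + (-7 - U)) = sqrt(-7) = I*sqrt(7))
(S(49, -76) - 15337)*(y(167) + B(80, -210)) = (-17 - 15337)*(I*sqrt(7) - 227) = -15354*(-227 + I*sqrt(7)) = 3485358 - 15354*I*sqrt(7)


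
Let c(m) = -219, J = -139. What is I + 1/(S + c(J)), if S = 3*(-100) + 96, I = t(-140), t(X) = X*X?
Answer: 8290799/423 ≈ 19600.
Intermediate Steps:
t(X) = X**2
I = 19600 (I = (-140)**2 = 19600)
S = -204 (S = -300 + 96 = -204)
I + 1/(S + c(J)) = 19600 + 1/(-204 - 219) = 19600 + 1/(-423) = 19600 - 1/423 = 8290799/423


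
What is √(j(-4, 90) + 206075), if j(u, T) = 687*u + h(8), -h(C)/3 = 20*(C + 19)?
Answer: 11*√1667 ≈ 449.12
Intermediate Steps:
h(C) = -1140 - 60*C (h(C) = -60*(C + 19) = -60*(19 + C) = -3*(380 + 20*C) = -1140 - 60*C)
j(u, T) = -1620 + 687*u (j(u, T) = 687*u + (-1140 - 60*8) = 687*u + (-1140 - 480) = 687*u - 1620 = -1620 + 687*u)
√(j(-4, 90) + 206075) = √((-1620 + 687*(-4)) + 206075) = √((-1620 - 2748) + 206075) = √(-4368 + 206075) = √201707 = 11*√1667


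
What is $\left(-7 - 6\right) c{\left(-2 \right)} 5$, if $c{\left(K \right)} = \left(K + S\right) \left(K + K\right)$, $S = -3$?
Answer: $-1300$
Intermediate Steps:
$c{\left(K \right)} = 2 K \left(-3 + K\right)$ ($c{\left(K \right)} = \left(K - 3\right) \left(K + K\right) = \left(-3 + K\right) 2 K = 2 K \left(-3 + K\right)$)
$\left(-7 - 6\right) c{\left(-2 \right)} 5 = \left(-7 - 6\right) 2 \left(-2\right) \left(-3 - 2\right) 5 = - 13 \cdot 2 \left(-2\right) \left(-5\right) 5 = \left(-13\right) 20 \cdot 5 = \left(-260\right) 5 = -1300$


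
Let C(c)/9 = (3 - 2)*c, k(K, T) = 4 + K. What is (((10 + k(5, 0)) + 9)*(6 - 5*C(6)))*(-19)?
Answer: 140448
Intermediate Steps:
C(c) = 9*c (C(c) = 9*((3 - 2)*c) = 9*(1*c) = 9*c)
(((10 + k(5, 0)) + 9)*(6 - 5*C(6)))*(-19) = (((10 + (4 + 5)) + 9)*(6 - 45*6))*(-19) = (((10 + 9) + 9)*(6 - 5*54))*(-19) = ((19 + 9)*(6 - 270))*(-19) = (28*(-264))*(-19) = -7392*(-19) = 140448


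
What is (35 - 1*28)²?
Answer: 49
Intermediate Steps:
(35 - 1*28)² = (35 - 28)² = 7² = 49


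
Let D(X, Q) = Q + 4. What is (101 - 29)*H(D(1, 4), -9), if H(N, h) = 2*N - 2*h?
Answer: 2448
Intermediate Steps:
D(X, Q) = 4 + Q
H(N, h) = -2*h + 2*N
(101 - 29)*H(D(1, 4), -9) = (101 - 29)*(-2*(-9) + 2*(4 + 4)) = 72*(18 + 2*8) = 72*(18 + 16) = 72*34 = 2448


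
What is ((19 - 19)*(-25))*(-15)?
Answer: 0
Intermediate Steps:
((19 - 19)*(-25))*(-15) = (0*(-25))*(-15) = 0*(-15) = 0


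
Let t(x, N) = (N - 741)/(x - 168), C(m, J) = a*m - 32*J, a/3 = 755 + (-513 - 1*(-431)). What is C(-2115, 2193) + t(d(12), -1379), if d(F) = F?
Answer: -169273549/39 ≈ -4.3403e+6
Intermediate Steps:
a = 2019 (a = 3*(755 + (-513 - 1*(-431))) = 3*(755 + (-513 + 431)) = 3*(755 - 82) = 3*673 = 2019)
C(m, J) = -32*J + 2019*m (C(m, J) = 2019*m - 32*J = -32*J + 2019*m)
t(x, N) = (-741 + N)/(-168 + x)
C(-2115, 2193) + t(d(12), -1379) = (-32*2193 + 2019*(-2115)) + (-741 - 1379)/(-168 + 12) = (-70176 - 4270185) - 2120/(-156) = -4340361 - 1/156*(-2120) = -4340361 + 530/39 = -169273549/39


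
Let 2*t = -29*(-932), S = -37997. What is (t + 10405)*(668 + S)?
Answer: -892872351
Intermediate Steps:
t = 13514 (t = (-29*(-932))/2 = (1/2)*27028 = 13514)
(t + 10405)*(668 + S) = (13514 + 10405)*(668 - 37997) = 23919*(-37329) = -892872351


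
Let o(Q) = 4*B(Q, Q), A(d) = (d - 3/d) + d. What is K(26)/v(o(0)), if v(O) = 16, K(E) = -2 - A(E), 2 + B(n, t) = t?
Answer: -1401/416 ≈ -3.3678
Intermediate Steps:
B(n, t) = -2 + t
A(d) = -3/d + 2*d
o(Q) = -8 + 4*Q (o(Q) = 4*(-2 + Q) = -8 + 4*Q)
K(E) = -2 - 2*E + 3/E (K(E) = -2 - (-3/E + 2*E) = -2 + (-2*E + 3/E) = -2 - 2*E + 3/E)
K(26)/v(o(0)) = (-2 - 2*26 + 3/26)/16 = (-2 - 52 + 3*(1/26))*(1/16) = (-2 - 52 + 3/26)*(1/16) = -1401/26*1/16 = -1401/416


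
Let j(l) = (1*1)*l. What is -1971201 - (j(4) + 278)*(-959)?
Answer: -1700763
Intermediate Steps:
j(l) = l (j(l) = 1*l = l)
-1971201 - (j(4) + 278)*(-959) = -1971201 - (4 + 278)*(-959) = -1971201 - 282*(-959) = -1971201 - 1*(-270438) = -1971201 + 270438 = -1700763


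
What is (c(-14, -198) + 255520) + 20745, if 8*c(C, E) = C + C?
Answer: 552523/2 ≈ 2.7626e+5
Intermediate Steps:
c(C, E) = C/4 (c(C, E) = (C + C)/8 = (2*C)/8 = C/4)
(c(-14, -198) + 255520) + 20745 = ((1/4)*(-14) + 255520) + 20745 = (-7/2 + 255520) + 20745 = 511033/2 + 20745 = 552523/2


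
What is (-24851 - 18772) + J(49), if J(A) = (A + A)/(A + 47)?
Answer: -2093855/48 ≈ -43622.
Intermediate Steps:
J(A) = 2*A/(47 + A) (J(A) = (2*A)/(47 + A) = 2*A/(47 + A))
(-24851 - 18772) + J(49) = (-24851 - 18772) + 2*49/(47 + 49) = -43623 + 2*49/96 = -43623 + 2*49*(1/96) = -43623 + 49/48 = -2093855/48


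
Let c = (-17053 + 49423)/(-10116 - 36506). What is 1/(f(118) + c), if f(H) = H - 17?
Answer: 23311/2338226 ≈ 0.0099695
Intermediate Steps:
f(H) = -17 + H
c = -16185/23311 (c = 32370/(-46622) = 32370*(-1/46622) = -16185/23311 ≈ -0.69431)
1/(f(118) + c) = 1/((-17 + 118) - 16185/23311) = 1/(101 - 16185/23311) = 1/(2338226/23311) = 23311/2338226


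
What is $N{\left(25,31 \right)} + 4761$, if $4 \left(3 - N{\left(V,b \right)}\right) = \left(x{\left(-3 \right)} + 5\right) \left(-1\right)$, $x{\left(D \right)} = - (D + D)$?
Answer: $\frac{19067}{4} \approx 4766.8$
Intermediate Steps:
$x{\left(D \right)} = - 2 D$
$N{\left(V,b \right)} = \frac{23}{4}$ ($N{\left(V,b \right)} = 3 - \frac{\left(\left(-2\right) \left(-3\right) + 5\right) \left(-1\right)}{4} = 3 - \frac{\left(6 + 5\right) \left(-1\right)}{4} = 3 - \frac{11 \left(-1\right)}{4} = 3 - - \frac{11}{4} = 3 + \frac{11}{4} = \frac{23}{4}$)
$N{\left(25,31 \right)} + 4761 = \frac{23}{4} + 4761 = \frac{19067}{4}$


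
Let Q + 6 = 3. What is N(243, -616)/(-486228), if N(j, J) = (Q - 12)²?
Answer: -75/162076 ≈ -0.00046275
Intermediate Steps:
Q = -3 (Q = -6 + 3 = -3)
N(j, J) = 225 (N(j, J) = (-3 - 12)² = (-15)² = 225)
N(243, -616)/(-486228) = 225/(-486228) = 225*(-1/486228) = -75/162076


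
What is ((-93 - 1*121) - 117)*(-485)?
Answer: 160535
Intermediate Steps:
((-93 - 1*121) - 117)*(-485) = ((-93 - 121) - 117)*(-485) = (-214 - 117)*(-485) = -331*(-485) = 160535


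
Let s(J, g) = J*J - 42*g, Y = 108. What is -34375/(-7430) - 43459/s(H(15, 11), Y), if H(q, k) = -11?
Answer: 94933199/6560690 ≈ 14.470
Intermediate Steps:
s(J, g) = J² - 42*g
-34375/(-7430) - 43459/s(H(15, 11), Y) = -34375/(-7430) - 43459/((-11)² - 42*108) = -34375*(-1/7430) - 43459/(121 - 4536) = 6875/1486 - 43459/(-4415) = 6875/1486 - 43459*(-1/4415) = 6875/1486 + 43459/4415 = 94933199/6560690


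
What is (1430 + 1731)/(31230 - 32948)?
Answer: -3161/1718 ≈ -1.8399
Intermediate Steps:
(1430 + 1731)/(31230 - 32948) = 3161/(-1718) = 3161*(-1/1718) = -3161/1718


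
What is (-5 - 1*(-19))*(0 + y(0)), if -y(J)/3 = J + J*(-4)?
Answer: 0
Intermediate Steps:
y(J) = 9*J (y(J) = -3*(J + J*(-4)) = -3*(J - 4*J) = -(-9)*J = 9*J)
(-5 - 1*(-19))*(0 + y(0)) = (-5 - 1*(-19))*(0 + 9*0) = (-5 + 19)*(0 + 0) = 14*0 = 0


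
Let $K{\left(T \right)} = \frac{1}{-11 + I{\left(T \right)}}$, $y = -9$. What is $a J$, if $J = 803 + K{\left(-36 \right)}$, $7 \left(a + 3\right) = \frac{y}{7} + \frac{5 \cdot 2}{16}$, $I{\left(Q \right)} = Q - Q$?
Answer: $- \frac{1339152}{539} \approx -2484.5$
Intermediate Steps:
$I{\left(Q \right)} = 0$
$a = - \frac{1213}{392}$ ($a = -3 + \frac{- \frac{9}{7} + \frac{5 \cdot 2}{16}}{7} = -3 + \frac{\left(-9\right) \frac{1}{7} + 10 \cdot \frac{1}{16}}{7} = -3 + \frac{- \frac{9}{7} + \frac{5}{8}}{7} = -3 + \frac{1}{7} \left(- \frac{37}{56}\right) = -3 - \frac{37}{392} = - \frac{1213}{392} \approx -3.0944$)
$K{\left(T \right)} = - \frac{1}{11}$ ($K{\left(T \right)} = \frac{1}{-11 + 0} = \frac{1}{-11} = - \frac{1}{11}$)
$J = \frac{8832}{11}$ ($J = 803 - \frac{1}{11} = \frac{8832}{11} \approx 802.91$)
$a J = \left(- \frac{1213}{392}\right) \frac{8832}{11} = - \frac{1339152}{539}$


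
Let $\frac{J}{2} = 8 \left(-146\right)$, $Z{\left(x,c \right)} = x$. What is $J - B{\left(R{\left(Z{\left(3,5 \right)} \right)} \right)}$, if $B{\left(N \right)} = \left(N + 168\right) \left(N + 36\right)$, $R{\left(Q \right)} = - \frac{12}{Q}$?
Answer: $-7584$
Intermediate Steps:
$J = -2336$ ($J = 2 \cdot 8 \left(-146\right) = 2 \left(-1168\right) = -2336$)
$B{\left(N \right)} = \left(36 + N\right) \left(168 + N\right)$ ($B{\left(N \right)} = \left(168 + N\right) \left(36 + N\right) = \left(36 + N\right) \left(168 + N\right)$)
$J - B{\left(R{\left(Z{\left(3,5 \right)} \right)} \right)} = -2336 - \left(6048 + \left(- \frac{12}{3}\right)^{2} + 204 \left(- \frac{12}{3}\right)\right) = -2336 - \left(6048 + \left(\left(-12\right) \frac{1}{3}\right)^{2} + 204 \left(\left(-12\right) \frac{1}{3}\right)\right) = -2336 - \left(6048 + \left(-4\right)^{2} + 204 \left(-4\right)\right) = -2336 - \left(6048 + 16 - 816\right) = -2336 - 5248 = -7584$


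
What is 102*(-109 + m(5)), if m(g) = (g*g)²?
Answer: 52632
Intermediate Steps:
m(g) = g⁴ (m(g) = (g²)² = g⁴)
102*(-109 + m(5)) = 102*(-109 + 5⁴) = 102*(-109 + 625) = 102*516 = 52632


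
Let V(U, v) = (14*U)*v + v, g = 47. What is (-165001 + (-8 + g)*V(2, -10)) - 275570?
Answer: -451881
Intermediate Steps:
V(U, v) = v + 14*U*v (V(U, v) = 14*U*v + v = v + 14*U*v)
(-165001 + (-8 + g)*V(2, -10)) - 275570 = (-165001 + (-8 + 47)*(-10*(1 + 14*2))) - 275570 = (-165001 + 39*(-10*(1 + 28))) - 275570 = (-165001 + 39*(-10*29)) - 275570 = (-165001 + 39*(-290)) - 275570 = (-165001 - 11310) - 275570 = -176311 - 275570 = -451881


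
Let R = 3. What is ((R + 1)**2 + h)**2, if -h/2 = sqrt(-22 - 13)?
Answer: 116 - 64*I*sqrt(35) ≈ 116.0 - 378.63*I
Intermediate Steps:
h = -2*I*sqrt(35) (h = -2*sqrt(-22 - 13) = -2*I*sqrt(35) ≈ -11.832*I)
((R + 1)**2 + h)**2 = ((3 + 1)**2 - 2*I*sqrt(35))**2 = (4**2 - 2*I*sqrt(35))**2 = (16 - 2*I*sqrt(35))**2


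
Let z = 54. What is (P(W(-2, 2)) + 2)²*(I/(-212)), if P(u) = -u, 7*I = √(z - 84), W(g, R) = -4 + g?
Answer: -16*I*√30/371 ≈ -0.23621*I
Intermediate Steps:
I = I*√30/7 (I = √(54 - 84)/7 = √(-30)/7 = (I*√30)/7 = I*√30/7 ≈ 0.78246*I)
(P(W(-2, 2)) + 2)²*(I/(-212)) = (-(-4 - 2) + 2)²*((I*√30/7)/(-212)) = (-1*(-6) + 2)²*((I*√30/7)*(-1/212)) = (6 + 2)²*(-I*√30/1484) = 8²*(-I*√30/1484) = 64*(-I*√30/1484) = -16*I*√30/371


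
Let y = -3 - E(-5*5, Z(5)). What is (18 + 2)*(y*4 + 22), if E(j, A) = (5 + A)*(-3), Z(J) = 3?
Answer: 2120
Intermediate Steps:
E(j, A) = -15 - 3*A
y = 21 (y = -3 - (-15 - 3*3) = -3 - (-15 - 9) = -3 - 1*(-24) = -3 + 24 = 21)
(18 + 2)*(y*4 + 22) = (18 + 2)*(21*4 + 22) = 20*(84 + 22) = 20*106 = 2120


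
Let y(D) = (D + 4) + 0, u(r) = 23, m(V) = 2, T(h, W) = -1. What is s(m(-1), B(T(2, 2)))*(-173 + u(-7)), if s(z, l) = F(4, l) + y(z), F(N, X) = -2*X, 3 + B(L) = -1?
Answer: -2100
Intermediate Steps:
B(L) = -4 (B(L) = -3 - 1 = -4)
y(D) = 4 + D (y(D) = (4 + D) + 0 = 4 + D)
s(z, l) = 4 + z - 2*l (s(z, l) = -2*l + (4 + z) = 4 + z - 2*l)
s(m(-1), B(T(2, 2)))*(-173 + u(-7)) = (4 + 2 - 2*(-4))*(-173 + 23) = (4 + 2 + 8)*(-150) = 14*(-150) = -2100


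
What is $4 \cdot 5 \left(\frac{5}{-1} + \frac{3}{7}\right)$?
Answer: $- \frac{640}{7} \approx -91.429$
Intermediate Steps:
$4 \cdot 5 \left(\frac{5}{-1} + \frac{3}{7}\right) = 20 \left(5 \left(-1\right) + 3 \cdot \frac{1}{7}\right) = 20 \left(-5 + \frac{3}{7}\right) = 20 \left(- \frac{32}{7}\right) = - \frac{640}{7}$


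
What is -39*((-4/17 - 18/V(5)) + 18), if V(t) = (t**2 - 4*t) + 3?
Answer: -41145/68 ≈ -605.07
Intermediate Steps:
V(t) = 3 + t**2 - 4*t
-39*((-4/17 - 18/V(5)) + 18) = -39*((-4/17 - 18/(3 + 5**2 - 4*5)) + 18) = -39*((-4*1/17 - 18/(3 + 25 - 20)) + 18) = -39*((-4/17 - 18/8) + 18) = -39*((-4/17 - 18*1/8) + 18) = -39*((-4/17 - 9/4) + 18) = -39*(-169/68 + 18) = -39*1055/68 = -41145/68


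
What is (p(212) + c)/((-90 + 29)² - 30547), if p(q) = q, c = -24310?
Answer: 12049/13413 ≈ 0.89831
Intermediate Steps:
(p(212) + c)/((-90 + 29)² - 30547) = (212 - 24310)/((-90 + 29)² - 30547) = -24098/((-61)² - 30547) = -24098/(3721 - 30547) = -24098/(-26826) = -24098*(-1/26826) = 12049/13413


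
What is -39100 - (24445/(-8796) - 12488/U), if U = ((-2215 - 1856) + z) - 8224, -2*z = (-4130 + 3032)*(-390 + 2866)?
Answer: -463242025016047/11848467084 ≈ -39097.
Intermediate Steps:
z = 1359324 (z = -(-4130 + 3032)*(-390 + 2866)/2 = -(-549)*2476 = -½*(-2718648) = 1359324)
U = 1347029 (U = ((-2215 - 1856) + 1359324) - 8224 = (-4071 + 1359324) - 8224 = 1355253 - 8224 = 1347029)
-39100 - (24445/(-8796) - 12488/U) = -39100 - (24445/(-8796) - 12488/1347029) = -39100 - (24445*(-1/8796) - 12488*1/1347029) = -39100 - (-24445/8796 - 12488/1347029) = -39100 - 1*(-33037968353/11848467084) = -39100 + 33037968353/11848467084 = -463242025016047/11848467084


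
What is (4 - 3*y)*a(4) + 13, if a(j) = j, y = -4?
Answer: 77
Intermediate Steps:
(4 - 3*y)*a(4) + 13 = (4 - 3*(-4))*4 + 13 = (4 + 12)*4 + 13 = 16*4 + 13 = 64 + 13 = 77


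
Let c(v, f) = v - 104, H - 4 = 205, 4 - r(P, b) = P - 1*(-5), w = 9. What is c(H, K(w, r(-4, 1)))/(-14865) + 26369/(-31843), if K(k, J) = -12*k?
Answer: -3764940/4508059 ≈ -0.83516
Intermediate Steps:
r(P, b) = -1 - P (r(P, b) = 4 - (P - 1*(-5)) = 4 - (P + 5) = 4 - (5 + P) = 4 + (-5 - P) = -1 - P)
H = 209 (H = 4 + 205 = 209)
c(v, f) = -104 + v
c(H, K(w, r(-4, 1)))/(-14865) + 26369/(-31843) = (-104 + 209)/(-14865) + 26369/(-31843) = 105*(-1/14865) + 26369*(-1/31843) = -7/991 - 3767/4549 = -3764940/4508059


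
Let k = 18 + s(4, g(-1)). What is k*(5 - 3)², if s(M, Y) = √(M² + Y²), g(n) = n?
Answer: 72 + 4*√17 ≈ 88.492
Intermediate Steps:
k = 18 + √17 (k = 18 + √(4² + (-1)²) = 18 + √(16 + 1) = 18 + √17 ≈ 22.123)
k*(5 - 3)² = (18 + √17)*(5 - 3)² = (18 + √17)*2² = (18 + √17)*4 = 72 + 4*√17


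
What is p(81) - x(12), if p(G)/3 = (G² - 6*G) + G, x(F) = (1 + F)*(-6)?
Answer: 18546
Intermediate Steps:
x(F) = -6 - 6*F
p(G) = -15*G + 3*G² (p(G) = 3*((G² - 6*G) + G) = 3*(G² - 5*G) = -15*G + 3*G²)
p(81) - x(12) = 3*81*(-5 + 81) - (-6 - 6*12) = 3*81*76 - (-6 - 72) = 18468 - 1*(-78) = 18468 + 78 = 18546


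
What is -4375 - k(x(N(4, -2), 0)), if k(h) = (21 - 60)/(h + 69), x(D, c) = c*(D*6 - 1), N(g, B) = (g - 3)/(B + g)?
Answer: -100612/23 ≈ -4374.4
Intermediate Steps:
N(g, B) = (-3 + g)/(B + g)
x(D, c) = c*(-1 + 6*D) (x(D, c) = c*(6*D - 1) = c*(-1 + 6*D))
k(h) = -39/(69 + h)
-4375 - k(x(N(4, -2), 0)) = -4375 - (-39)/(69 + 0*(-1 + 6*((-3 + 4)/(-2 + 4)))) = -4375 - (-39)/(69 + 0*(-1 + 6*(1/2))) = -4375 - (-39)/(69 + 0*(-1 + 3)) = -4375 - (-39)/(69 + 0*2) = -4375 - (-39)/(69 + 0) = -4375 - (-39)/69 = -4375 - 1*(-13/23) = -4375 + 13/23 = -100612/23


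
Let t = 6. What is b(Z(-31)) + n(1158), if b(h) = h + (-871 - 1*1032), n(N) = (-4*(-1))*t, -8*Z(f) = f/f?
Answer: -15033/8 ≈ -1879.1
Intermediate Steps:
Z(f) = -⅛ (Z(f) = -f/(8*f) = -⅛*1 = -⅛)
n(N) = 24 (n(N) = -4*(-1)*6 = 4*6 = 24)
b(h) = -1903 + h (b(h) = h + (-871 - 1032) = h - 1903 = -1903 + h)
b(Z(-31)) + n(1158) = (-1903 - ⅛) + 24 = -15225/8 + 24 = -15033/8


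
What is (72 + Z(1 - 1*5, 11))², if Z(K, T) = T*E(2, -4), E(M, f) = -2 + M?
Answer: 5184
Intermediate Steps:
Z(K, T) = 0 (Z(K, T) = T*(-2 + 2) = T*0 = 0)
(72 + Z(1 - 1*5, 11))² = (72 + 0)² = 72² = 5184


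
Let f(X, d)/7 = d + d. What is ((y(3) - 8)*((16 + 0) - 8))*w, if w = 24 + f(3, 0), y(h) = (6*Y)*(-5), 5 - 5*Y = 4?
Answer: -2688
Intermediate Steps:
Y = ⅕ (Y = 1 - ⅕*4 = 1 - ⅘ = ⅕ ≈ 0.20000)
y(h) = -6 (y(h) = (6*(⅕))*(-5) = (6/5)*(-5) = -6)
f(X, d) = 14*d (f(X, d) = 7*(d + d) = 7*(2*d) = 14*d)
w = 24 (w = 24 + 14*0 = 24 + 0 = 24)
((y(3) - 8)*((16 + 0) - 8))*w = ((-6 - 8)*((16 + 0) - 8))*24 = -14*(16 - 8)*24 = -14*8*24 = -112*24 = -2688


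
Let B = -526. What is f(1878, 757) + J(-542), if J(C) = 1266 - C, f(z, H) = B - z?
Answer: -596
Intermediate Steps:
f(z, H) = -526 - z
f(1878, 757) + J(-542) = (-526 - 1*1878) + (1266 - 1*(-542)) = (-526 - 1878) + (1266 + 542) = -2404 + 1808 = -596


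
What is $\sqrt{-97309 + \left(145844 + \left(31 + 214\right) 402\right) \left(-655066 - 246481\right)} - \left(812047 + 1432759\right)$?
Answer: $-2244806 + i \sqrt{220278682007} \approx -2.2448 \cdot 10^{6} + 4.6934 \cdot 10^{5} i$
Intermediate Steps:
$\sqrt{-97309 + \left(145844 + \left(31 + 214\right) 402\right) \left(-655066 - 246481\right)} - \left(812047 + 1432759\right) = \sqrt{-97309 + \left(145844 + 245 \cdot 402\right) \left(-901547\right)} - 2244806 = \sqrt{-97309 + \left(145844 + 98490\right) \left(-901547\right)} - 2244806 = \sqrt{-97309 + 244334 \left(-901547\right)} - 2244806 = \sqrt{-97309 - 220278584698} - 2244806 = \sqrt{-220278682007} - 2244806 = i \sqrt{220278682007} - 2244806 = -2244806 + i \sqrt{220278682007}$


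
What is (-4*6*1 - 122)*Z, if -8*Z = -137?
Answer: -10001/4 ≈ -2500.3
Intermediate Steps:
Z = 137/8 (Z = -1/8*(-137) = 137/8 ≈ 17.125)
(-4*6*1 - 122)*Z = (-4*6*1 - 122)*(137/8) = (-24*1 - 122)*(137/8) = (-24 - 122)*(137/8) = -146*137/8 = -10001/4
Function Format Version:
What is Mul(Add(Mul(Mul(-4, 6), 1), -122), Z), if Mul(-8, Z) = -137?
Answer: Rational(-10001, 4) ≈ -2500.3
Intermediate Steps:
Z = Rational(137, 8) (Z = Mul(Rational(-1, 8), -137) = Rational(137, 8) ≈ 17.125)
Mul(Add(Mul(Mul(-4, 6), 1), -122), Z) = Mul(Add(Mul(Mul(-4, 6), 1), -122), Rational(137, 8)) = Mul(Add(Mul(-24, 1), -122), Rational(137, 8)) = Mul(Add(-24, -122), Rational(137, 8)) = Mul(-146, Rational(137, 8)) = Rational(-10001, 4)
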